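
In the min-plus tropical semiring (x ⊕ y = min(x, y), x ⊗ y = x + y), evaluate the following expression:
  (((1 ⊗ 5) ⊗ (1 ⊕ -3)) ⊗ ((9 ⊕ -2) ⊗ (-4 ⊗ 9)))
(((1 ⊗ 5) ⊗ (1 ⊕ -3)) ⊗ ((9 ⊕ -2) ⊗ (-4 ⊗ 9))) = 6

Expand innermost to outermost. Recall ⊕ takes the minimum of its arguments and ⊗ takes their sum. Working out the expression (((1 ⊗ 5) ⊗ (1 ⊕ -3)) ⊗ ((9 ⊕ -2) ⊗ (-4 ⊗ 9))) gives 6.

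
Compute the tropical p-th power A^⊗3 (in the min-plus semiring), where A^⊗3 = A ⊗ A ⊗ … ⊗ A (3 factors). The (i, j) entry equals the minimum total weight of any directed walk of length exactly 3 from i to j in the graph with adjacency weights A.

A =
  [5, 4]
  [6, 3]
A^⊗3 =
  [13, 10]
  [12, 9]

Each entry (A^⊗3)_ij equals the minimum over all length-3 walks i = v_0 → v_1 → … → v_3 = j of Σ_t A[v_t][v_{t+1}]. For example, for (i, j) = (0, 1) we minimise over 4 possible intermediate vertex sequences; the minimum is 10, attained along the walk 0 → 1 → 1 → 1.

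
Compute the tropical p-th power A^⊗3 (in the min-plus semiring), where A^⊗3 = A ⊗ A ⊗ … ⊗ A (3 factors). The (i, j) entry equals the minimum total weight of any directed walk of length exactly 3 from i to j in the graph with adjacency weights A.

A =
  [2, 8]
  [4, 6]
A^⊗3 =
  [6, 12]
  [8, 14]

Each entry (A^⊗3)_ij equals the minimum over all length-3 walks i = v_0 → v_1 → … → v_3 = j of Σ_t A[v_t][v_{t+1}]. For example, for (i, j) = (0, 1) we minimise over 4 possible intermediate vertex sequences; the minimum is 12, attained along the walk 0 → 0 → 0 → 1.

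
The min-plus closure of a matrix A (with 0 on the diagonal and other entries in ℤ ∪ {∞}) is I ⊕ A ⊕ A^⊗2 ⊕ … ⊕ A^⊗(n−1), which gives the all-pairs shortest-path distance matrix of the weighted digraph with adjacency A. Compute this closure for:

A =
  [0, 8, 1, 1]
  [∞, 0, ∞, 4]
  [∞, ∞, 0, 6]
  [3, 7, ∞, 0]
Closure =
  [0, 8, 1, 1]
  [7, 0, 8, 4]
  [9, 13, 0, 6]
  [3, 7, 4, 0]

This is the Floyd-Warshall all-pairs shortest-path computation. For each intermediate vertex k = 0, 1, …, 3, update dist[i][j] ← min(dist[i][j], dist[i][k] + dist[k][j]). The final matrix gives, for each (i, j), the minimum total weight of any directed path from i to j (possibly empty when i = j).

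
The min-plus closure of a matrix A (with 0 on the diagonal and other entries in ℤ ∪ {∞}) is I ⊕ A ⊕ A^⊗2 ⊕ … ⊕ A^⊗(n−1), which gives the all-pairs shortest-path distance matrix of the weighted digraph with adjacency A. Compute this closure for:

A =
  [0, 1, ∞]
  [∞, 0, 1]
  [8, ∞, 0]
Closure =
  [0, 1, 2]
  [9, 0, 1]
  [8, 9, 0]

This is the Floyd-Warshall all-pairs shortest-path computation. For each intermediate vertex k = 0, 1, …, 2, update dist[i][j] ← min(dist[i][j], dist[i][k] + dist[k][j]). The final matrix gives, for each (i, j), the minimum total weight of any directed path from i to j (possibly empty when i = j).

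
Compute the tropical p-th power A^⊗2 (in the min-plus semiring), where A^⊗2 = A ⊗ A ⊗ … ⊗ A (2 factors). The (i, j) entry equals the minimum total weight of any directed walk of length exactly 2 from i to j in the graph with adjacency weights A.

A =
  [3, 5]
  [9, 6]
A^⊗2 =
  [6, 8]
  [12, 12]

Each entry (A^⊗2)_ij equals the minimum over all length-2 walks i = v_0 → v_1 → … → v_2 = j of Σ_t A[v_t][v_{t+1}]. For example, for (i, j) = (0, 1) we minimise over 2 possible intermediate vertex sequences; the minimum is 8, attained along the walk 0 → 0 → 1.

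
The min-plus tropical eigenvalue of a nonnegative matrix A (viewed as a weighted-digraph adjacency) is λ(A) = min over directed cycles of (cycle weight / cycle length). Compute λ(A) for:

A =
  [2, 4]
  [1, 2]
λ(A) = 2

Enumerate directed cycles and compute their means (weight / length). Sample:
  cycle 0 → 0: weight = 2, length = 1, mean = 2/1 ≈ 2.000
  cycle 1 → 1: weight = 2, length = 1, mean = 2/1 ≈ 2.000
  cycle 0 → 1 → 0: weight = 5, length = 2, mean = 5/2 ≈ 2.500
  cycle 1 → 0 → 1: weight = 5, length = 2, mean = 5/2 ≈ 2.500
Minimum mean = 2.000, attained e.g. along the cycle 0 → 0 with weight 2 and length 1. So λ(A) = 2/1 = 2.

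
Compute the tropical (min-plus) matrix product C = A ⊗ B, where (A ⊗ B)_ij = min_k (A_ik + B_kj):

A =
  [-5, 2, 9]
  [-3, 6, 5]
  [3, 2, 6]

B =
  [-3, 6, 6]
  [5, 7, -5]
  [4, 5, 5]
A ⊗ B =
  [-8, 1, -3]
  [-6, 3, 1]
  [0, 9, -3]

Apply the min-plus product entry-by-entry:
  C[0][0] = min over k of (A[0][0] + B[0][0] = -5 + -3 = -8, A[0][1] + B[1][0] = 2 + 5 = 7, A[0][2] + B[2][0] = 9 + 4 = 13) = -8 (attained at k = 0)
  C[0][1] = min over k of (A[0][0] + B[0][1] = -5 + 6 = 1, A[0][1] + B[1][1] = 2 + 7 = 9, A[0][2] + B[2][1] = 9 + 5 = 14) = 1 (attained at k = 0)
  C[0][2] = min over k of (A[0][0] + B[0][2] = -5 + 6 = 1, A[0][1] + B[1][2] = 2 + -5 = -3, A[0][2] + B[2][2] = 9 + 5 = 14) = -3 (attained at k = 1)
  C[1][0] = min over k of (A[1][0] + B[0][0] = -3 + -3 = -6, A[1][1] + B[1][0] = 6 + 5 = 11, A[1][2] + B[2][0] = 5 + 4 = 9) = -6 (attained at k = 0)
  C[1][1] = min over k of (A[1][0] + B[0][1] = -3 + 6 = 3, A[1][1] + B[1][1] = 6 + 7 = 13, A[1][2] + B[2][1] = 5 + 5 = 10) = 3 (attained at k = 0)
  C[1][2] = min over k of (A[1][0] + B[0][2] = -3 + 6 = 3, A[1][1] + B[1][2] = 6 + -5 = 1, A[1][2] + B[2][2] = 5 + 5 = 10) = 1 (attained at k = 1)
  C[2][0] = min over k of (A[2][0] + B[0][0] = 3 + -3 = 0, A[2][1] + B[1][0] = 2 + 5 = 7, A[2][2] + B[2][0] = 6 + 4 = 10) = 0 (attained at k = 0)
  C[2][1] = min over k of (A[2][0] + B[0][1] = 3 + 6 = 9, A[2][1] + B[1][1] = 2 + 7 = 9, A[2][2] + B[2][1] = 6 + 5 = 11) = 9 (attained at k = 0)
  C[2][2] = min over k of (A[2][0] + B[0][2] = 3 + 6 = 9, A[2][1] + B[1][2] = 2 + -5 = -3, A[2][2] + B[2][2] = 6 + 5 = 11) = -3 (attained at k = 1)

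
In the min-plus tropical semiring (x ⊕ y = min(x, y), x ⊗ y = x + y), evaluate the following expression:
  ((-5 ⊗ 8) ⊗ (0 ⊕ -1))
((-5 ⊗ 8) ⊗ (0 ⊕ -1)) = 2

Expand innermost to outermost. Recall ⊕ takes the minimum of its arguments and ⊗ takes their sum. Working out the expression ((-5 ⊗ 8) ⊗ (0 ⊕ -1)) gives 2.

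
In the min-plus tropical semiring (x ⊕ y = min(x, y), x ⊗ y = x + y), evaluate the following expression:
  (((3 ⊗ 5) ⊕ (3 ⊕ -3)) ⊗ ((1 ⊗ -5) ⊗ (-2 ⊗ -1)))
(((3 ⊗ 5) ⊕ (3 ⊕ -3)) ⊗ ((1 ⊗ -5) ⊗ (-2 ⊗ -1))) = -10

Expand innermost to outermost. Recall ⊕ takes the minimum of its arguments and ⊗ takes their sum. Working out the expression (((3 ⊗ 5) ⊕ (3 ⊕ -3)) ⊗ ((1 ⊗ -5) ⊗ (-2 ⊗ -1))) gives -10.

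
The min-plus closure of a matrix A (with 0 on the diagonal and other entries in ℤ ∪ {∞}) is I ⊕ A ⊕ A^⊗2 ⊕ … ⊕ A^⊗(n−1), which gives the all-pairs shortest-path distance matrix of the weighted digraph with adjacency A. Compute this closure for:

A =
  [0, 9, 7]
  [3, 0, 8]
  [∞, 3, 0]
Closure =
  [0, 9, 7]
  [3, 0, 8]
  [6, 3, 0]

This is the Floyd-Warshall all-pairs shortest-path computation. For each intermediate vertex k = 0, 1, …, 2, update dist[i][j] ← min(dist[i][j], dist[i][k] + dist[k][j]). The final matrix gives, for each (i, j), the minimum total weight of any directed path from i to j (possibly empty when i = j).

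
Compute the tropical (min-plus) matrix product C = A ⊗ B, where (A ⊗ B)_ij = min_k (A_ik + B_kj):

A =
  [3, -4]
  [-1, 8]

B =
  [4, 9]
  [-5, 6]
A ⊗ B =
  [-9, 2]
  [3, 8]

Apply the min-plus product entry-by-entry:
  C[0][0] = min over k of (A[0][0] + B[0][0] = 3 + 4 = 7, A[0][1] + B[1][0] = -4 + -5 = -9) = -9 (attained at k = 1)
  C[0][1] = min over k of (A[0][0] + B[0][1] = 3 + 9 = 12, A[0][1] + B[1][1] = -4 + 6 = 2) = 2 (attained at k = 1)
  C[1][0] = min over k of (A[1][0] + B[0][0] = -1 + 4 = 3, A[1][1] + B[1][0] = 8 + -5 = 3) = 3 (attained at k = 0)
  C[1][1] = min over k of (A[1][0] + B[0][1] = -1 + 9 = 8, A[1][1] + B[1][1] = 8 + 6 = 14) = 8 (attained at k = 0)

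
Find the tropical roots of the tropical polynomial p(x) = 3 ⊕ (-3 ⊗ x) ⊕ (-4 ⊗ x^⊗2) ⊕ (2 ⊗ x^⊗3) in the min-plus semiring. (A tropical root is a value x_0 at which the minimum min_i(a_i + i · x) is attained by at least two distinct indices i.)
Roots: {-6, 1, 6}

Each tropical root is a break point of the lower envelope of the lines y = a_i + i · x (there are 4 lines, with slopes 0, 1, ..., 3). Only the lines that attain the minimum somewhere contribute to roots; other lines are dominated. Here the surviving (envelope) indices are i = 3, i = 2, i = 1, i = 0.
Intersections between consecutive envelope lines give the roots: for adjacent envelope indices i < j the intersection is x = (a_i − a_j) / (j − i). Reading off the sorted break points: {-6, 1, 6}.
Verification: at each break x_0, at least two indices attain the minimum of min_i(a_i + i · x_0).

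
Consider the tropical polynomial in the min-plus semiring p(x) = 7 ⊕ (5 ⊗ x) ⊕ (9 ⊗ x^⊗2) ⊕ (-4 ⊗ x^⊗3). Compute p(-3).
p(-3) = -13

A tropical monomial a ⊗ x^⊗i evaluates to a + i · x. Evaluating each term at x = -3:
  Term 0 contributes 7 + 0 · -3 = 7
  Term 1 contributes 5 + 1 · -3 = 2
  Term 2 contributes 9 + 2 · -3 = 3
  Term 3 contributes -4 + 3 · -3 = -13
p(-3) = ⊕ of these = min[7, 2, 3, -13] = -13.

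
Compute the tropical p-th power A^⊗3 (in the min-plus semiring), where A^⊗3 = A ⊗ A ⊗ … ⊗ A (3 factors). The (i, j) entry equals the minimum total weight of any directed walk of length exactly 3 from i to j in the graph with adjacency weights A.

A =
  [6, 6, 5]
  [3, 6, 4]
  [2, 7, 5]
A^⊗3 =
  [12, 13, 12]
  [10, 12, 11]
  [9, 13, 12]

Each entry (A^⊗3)_ij equals the minimum over all length-3 walks i = v_0 → v_1 → … → v_3 = j of Σ_t A[v_t][v_{t+1}]. For example, for (i, j) = (0, 2) we minimise over 9 possible intermediate vertex sequences; the minimum is 12, attained along the walk 0 → 2 → 0 → 2.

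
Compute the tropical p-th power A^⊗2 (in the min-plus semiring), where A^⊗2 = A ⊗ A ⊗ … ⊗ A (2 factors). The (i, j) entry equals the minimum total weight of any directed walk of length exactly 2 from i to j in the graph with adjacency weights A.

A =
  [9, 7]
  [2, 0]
A^⊗2 =
  [9, 7]
  [2, 0]

Each entry (A^⊗2)_ij equals the minimum over all length-2 walks i = v_0 → v_1 → … → v_2 = j of Σ_t A[v_t][v_{t+1}]. For example, for (i, j) = (0, 1) we minimise over 2 possible intermediate vertex sequences; the minimum is 7, attained along the walk 0 → 1 → 1.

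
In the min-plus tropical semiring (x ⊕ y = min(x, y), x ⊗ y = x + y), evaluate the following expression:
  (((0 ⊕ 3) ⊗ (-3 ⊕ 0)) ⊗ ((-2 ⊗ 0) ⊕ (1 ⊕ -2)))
(((0 ⊕ 3) ⊗ (-3 ⊕ 0)) ⊗ ((-2 ⊗ 0) ⊕ (1 ⊕ -2))) = -5

Expand innermost to outermost. Recall ⊕ takes the minimum of its arguments and ⊗ takes their sum. Working out the expression (((0 ⊕ 3) ⊗ (-3 ⊕ 0)) ⊗ ((-2 ⊗ 0) ⊕ (1 ⊕ -2))) gives -5.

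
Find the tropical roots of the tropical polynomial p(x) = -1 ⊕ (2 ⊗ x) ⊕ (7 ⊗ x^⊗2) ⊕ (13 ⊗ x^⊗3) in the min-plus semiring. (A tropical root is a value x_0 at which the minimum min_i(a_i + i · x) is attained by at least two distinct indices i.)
Roots: {-6, -5, -3}

Each tropical root is a break point of the lower envelope of the lines y = a_i + i · x (there are 4 lines, with slopes 0, 1, ..., 3). Only the lines that attain the minimum somewhere contribute to roots; other lines are dominated. Here the surviving (envelope) indices are i = 3, i = 2, i = 1, i = 0.
Intersections between consecutive envelope lines give the roots: for adjacent envelope indices i < j the intersection is x = (a_i − a_j) / (j − i). Reading off the sorted break points: {-6, -5, -3}.
Verification: at each break x_0, at least two indices attain the minimum of min_i(a_i + i · x_0).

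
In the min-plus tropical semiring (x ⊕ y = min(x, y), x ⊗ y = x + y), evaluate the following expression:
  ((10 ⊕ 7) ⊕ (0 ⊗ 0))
((10 ⊕ 7) ⊕ (0 ⊗ 0)) = 0

Expand innermost to outermost. Recall ⊕ takes the minimum of its arguments and ⊗ takes their sum. Working out the expression ((10 ⊕ 7) ⊕ (0 ⊗ 0)) gives 0.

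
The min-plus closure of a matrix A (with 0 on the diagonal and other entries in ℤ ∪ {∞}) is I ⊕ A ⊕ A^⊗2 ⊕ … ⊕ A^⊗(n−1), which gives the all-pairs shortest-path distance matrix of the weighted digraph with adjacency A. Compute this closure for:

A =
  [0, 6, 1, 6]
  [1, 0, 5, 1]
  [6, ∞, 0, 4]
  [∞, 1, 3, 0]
Closure =
  [0, 6, 1, 5]
  [1, 0, 2, 1]
  [6, 5, 0, 4]
  [2, 1, 3, 0]

This is the Floyd-Warshall all-pairs shortest-path computation. For each intermediate vertex k = 0, 1, …, 3, update dist[i][j] ← min(dist[i][j], dist[i][k] + dist[k][j]). The final matrix gives, for each (i, j), the minimum total weight of any directed path from i to j (possibly empty when i = j).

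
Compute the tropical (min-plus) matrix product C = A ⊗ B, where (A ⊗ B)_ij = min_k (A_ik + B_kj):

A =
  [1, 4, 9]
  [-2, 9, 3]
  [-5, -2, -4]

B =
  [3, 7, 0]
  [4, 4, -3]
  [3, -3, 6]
A ⊗ B =
  [4, 6, 1]
  [1, 0, -2]
  [-2, -7, -5]

Apply the min-plus product entry-by-entry:
  C[0][0] = min over k of (A[0][0] + B[0][0] = 1 + 3 = 4, A[0][1] + B[1][0] = 4 + 4 = 8, A[0][2] + B[2][0] = 9 + 3 = 12) = 4 (attained at k = 0)
  C[0][1] = min over k of (A[0][0] + B[0][1] = 1 + 7 = 8, A[0][1] + B[1][1] = 4 + 4 = 8, A[0][2] + B[2][1] = 9 + -3 = 6) = 6 (attained at k = 2)
  C[0][2] = min over k of (A[0][0] + B[0][2] = 1 + 0 = 1, A[0][1] + B[1][2] = 4 + -3 = 1, A[0][2] + B[2][2] = 9 + 6 = 15) = 1 (attained at k = 0)
  C[1][0] = min over k of (A[1][0] + B[0][0] = -2 + 3 = 1, A[1][1] + B[1][0] = 9 + 4 = 13, A[1][2] + B[2][0] = 3 + 3 = 6) = 1 (attained at k = 0)
  C[1][1] = min over k of (A[1][0] + B[0][1] = -2 + 7 = 5, A[1][1] + B[1][1] = 9 + 4 = 13, A[1][2] + B[2][1] = 3 + -3 = 0) = 0 (attained at k = 2)
  C[1][2] = min over k of (A[1][0] + B[0][2] = -2 + 0 = -2, A[1][1] + B[1][2] = 9 + -3 = 6, A[1][2] + B[2][2] = 3 + 6 = 9) = -2 (attained at k = 0)
  C[2][0] = min over k of (A[2][0] + B[0][0] = -5 + 3 = -2, A[2][1] + B[1][0] = -2 + 4 = 2, A[2][2] + B[2][0] = -4 + 3 = -1) = -2 (attained at k = 0)
  C[2][1] = min over k of (A[2][0] + B[0][1] = -5 + 7 = 2, A[2][1] + B[1][1] = -2 + 4 = 2, A[2][2] + B[2][1] = -4 + -3 = -7) = -7 (attained at k = 2)
  C[2][2] = min over k of (A[2][0] + B[0][2] = -5 + 0 = -5, A[2][1] + B[1][2] = -2 + -3 = -5, A[2][2] + B[2][2] = -4 + 6 = 2) = -5 (attained at k = 0)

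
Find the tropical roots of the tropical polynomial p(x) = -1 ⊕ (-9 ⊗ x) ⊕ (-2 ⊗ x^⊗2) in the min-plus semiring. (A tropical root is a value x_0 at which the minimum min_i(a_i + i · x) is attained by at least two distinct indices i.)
Roots: {-7, 8}

Each tropical root is a break point of the lower envelope of the lines y = a_i + i · x (there are 3 lines, with slopes 0, 1, ..., 2). Only the lines that attain the minimum somewhere contribute to roots; other lines are dominated. Here the surviving (envelope) indices are i = 2, i = 1, i = 0.
Intersections between consecutive envelope lines give the roots: for adjacent envelope indices i < j the intersection is x = (a_i − a_j) / (j − i). Reading off the sorted break points: {-7, 8}.
Verification: at each break x_0, at least two indices attain the minimum of min_i(a_i + i · x_0).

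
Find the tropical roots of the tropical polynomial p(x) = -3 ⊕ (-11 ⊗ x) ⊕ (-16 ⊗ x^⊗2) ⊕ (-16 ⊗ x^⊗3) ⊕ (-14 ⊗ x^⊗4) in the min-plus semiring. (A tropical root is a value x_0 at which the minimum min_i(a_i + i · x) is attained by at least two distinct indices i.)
Roots: {-2, 0, 5, 8}

Each tropical root is a break point of the lower envelope of the lines y = a_i + i · x (there are 5 lines, with slopes 0, 1, ..., 4). Only the lines that attain the minimum somewhere contribute to roots; other lines are dominated. Here the surviving (envelope) indices are i = 4, i = 3, i = 2, i = 1, i = 0.
Intersections between consecutive envelope lines give the roots: for adjacent envelope indices i < j the intersection is x = (a_i − a_j) / (j − i). Reading off the sorted break points: {-2, 0, 5, 8}.
Verification: at each break x_0, at least two indices attain the minimum of min_i(a_i + i · x_0).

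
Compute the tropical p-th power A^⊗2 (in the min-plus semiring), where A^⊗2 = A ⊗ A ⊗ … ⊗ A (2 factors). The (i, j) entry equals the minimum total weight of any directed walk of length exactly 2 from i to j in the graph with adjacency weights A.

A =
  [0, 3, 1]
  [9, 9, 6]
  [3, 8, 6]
A^⊗2 =
  [0, 3, 1]
  [9, 12, 10]
  [3, 6, 4]

Each entry (A^⊗2)_ij equals the minimum over all length-2 walks i = v_0 → v_1 → … → v_2 = j of Σ_t A[v_t][v_{t+1}]. For example, for (i, j) = (0, 2) we minimise over 3 possible intermediate vertex sequences; the minimum is 1, attained along the walk 0 → 0 → 2.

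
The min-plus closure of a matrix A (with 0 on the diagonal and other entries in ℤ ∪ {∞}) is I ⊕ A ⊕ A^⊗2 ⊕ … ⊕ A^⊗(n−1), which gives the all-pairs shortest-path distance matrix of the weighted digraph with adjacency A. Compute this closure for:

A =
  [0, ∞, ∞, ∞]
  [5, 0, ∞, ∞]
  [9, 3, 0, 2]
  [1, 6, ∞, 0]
Closure =
  [0, ∞, ∞, ∞]
  [5, 0, ∞, ∞]
  [3, 3, 0, 2]
  [1, 6, ∞, 0]

This is the Floyd-Warshall all-pairs shortest-path computation. For each intermediate vertex k = 0, 1, …, 3, update dist[i][j] ← min(dist[i][j], dist[i][k] + dist[k][j]). The final matrix gives, for each (i, j), the minimum total weight of any directed path from i to j (possibly empty when i = j).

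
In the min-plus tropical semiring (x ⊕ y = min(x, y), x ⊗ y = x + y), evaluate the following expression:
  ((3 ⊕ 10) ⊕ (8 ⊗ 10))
((3 ⊕ 10) ⊕ (8 ⊗ 10)) = 3

Expand innermost to outermost. Recall ⊕ takes the minimum of its arguments and ⊗ takes their sum. Working out the expression ((3 ⊕ 10) ⊕ (8 ⊗ 10)) gives 3.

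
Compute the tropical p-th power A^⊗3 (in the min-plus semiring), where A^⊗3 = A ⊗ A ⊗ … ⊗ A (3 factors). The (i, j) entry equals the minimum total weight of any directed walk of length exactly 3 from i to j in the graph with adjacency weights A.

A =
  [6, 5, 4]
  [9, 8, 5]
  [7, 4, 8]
A^⊗3 =
  [17, 14, 13]
  [18, 17, 14]
  [16, 13, 17]

Each entry (A^⊗3)_ij equals the minimum over all length-3 walks i = v_0 → v_1 → … → v_3 = j of Σ_t A[v_t][v_{t+1}]. For example, for (i, j) = (0, 2) we minimise over 9 possible intermediate vertex sequences; the minimum is 13, attained along the walk 0 → 2 → 1 → 2.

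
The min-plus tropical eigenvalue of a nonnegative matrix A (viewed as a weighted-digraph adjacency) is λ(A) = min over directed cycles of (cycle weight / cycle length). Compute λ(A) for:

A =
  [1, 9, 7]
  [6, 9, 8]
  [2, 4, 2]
λ(A) = 1

Enumerate directed cycles and compute their means (weight / length). Sample:
  cycle 0 → 0: weight = 1, length = 1, mean = 1/1 ≈ 1.000
  cycle 1 → 1: weight = 9, length = 1, mean = 9/1 ≈ 9.000
  cycle 2 → 2: weight = 2, length = 1, mean = 2/1 ≈ 2.000
  cycle 0 → 1 → 0: weight = 15, length = 2, mean = 15/2 ≈ 7.500
  cycle 0 → 2 → 0: weight = 9, length = 2, mean = 9/2 ≈ 4.500
  cycle 1 → 0 → 1: weight = 15, length = 2, mean = 15/2 ≈ 7.500
Minimum mean = 1.000, attained e.g. along the cycle 0 → 0 with weight 1 and length 1. So λ(A) = 1/1 = 1.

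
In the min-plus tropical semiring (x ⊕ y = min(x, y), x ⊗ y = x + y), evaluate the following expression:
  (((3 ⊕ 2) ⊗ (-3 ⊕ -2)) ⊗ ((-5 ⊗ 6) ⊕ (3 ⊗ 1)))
(((3 ⊕ 2) ⊗ (-3 ⊕ -2)) ⊗ ((-5 ⊗ 6) ⊕ (3 ⊗ 1))) = 0

Expand innermost to outermost. Recall ⊕ takes the minimum of its arguments and ⊗ takes their sum. Working out the expression (((3 ⊕ 2) ⊗ (-3 ⊕ -2)) ⊗ ((-5 ⊗ 6) ⊕ (3 ⊗ 1))) gives 0.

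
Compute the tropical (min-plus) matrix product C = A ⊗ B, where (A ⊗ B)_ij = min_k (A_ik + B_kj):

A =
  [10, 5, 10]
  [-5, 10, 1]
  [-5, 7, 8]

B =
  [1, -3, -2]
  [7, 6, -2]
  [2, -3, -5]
A ⊗ B =
  [11, 7, 3]
  [-4, -8, -7]
  [-4, -8, -7]

Apply the min-plus product entry-by-entry:
  C[0][0] = min over k of (A[0][0] + B[0][0] = 10 + 1 = 11, A[0][1] + B[1][0] = 5 + 7 = 12, A[0][2] + B[2][0] = 10 + 2 = 12) = 11 (attained at k = 0)
  C[0][1] = min over k of (A[0][0] + B[0][1] = 10 + -3 = 7, A[0][1] + B[1][1] = 5 + 6 = 11, A[0][2] + B[2][1] = 10 + -3 = 7) = 7 (attained at k = 0)
  C[0][2] = min over k of (A[0][0] + B[0][2] = 10 + -2 = 8, A[0][1] + B[1][2] = 5 + -2 = 3, A[0][2] + B[2][2] = 10 + -5 = 5) = 3 (attained at k = 1)
  C[1][0] = min over k of (A[1][0] + B[0][0] = -5 + 1 = -4, A[1][1] + B[1][0] = 10 + 7 = 17, A[1][2] + B[2][0] = 1 + 2 = 3) = -4 (attained at k = 0)
  C[1][1] = min over k of (A[1][0] + B[0][1] = -5 + -3 = -8, A[1][1] + B[1][1] = 10 + 6 = 16, A[1][2] + B[2][1] = 1 + -3 = -2) = -8 (attained at k = 0)
  C[1][2] = min over k of (A[1][0] + B[0][2] = -5 + -2 = -7, A[1][1] + B[1][2] = 10 + -2 = 8, A[1][2] + B[2][2] = 1 + -5 = -4) = -7 (attained at k = 0)
  C[2][0] = min over k of (A[2][0] + B[0][0] = -5 + 1 = -4, A[2][1] + B[1][0] = 7 + 7 = 14, A[2][2] + B[2][0] = 8 + 2 = 10) = -4 (attained at k = 0)
  C[2][1] = min over k of (A[2][0] + B[0][1] = -5 + -3 = -8, A[2][1] + B[1][1] = 7 + 6 = 13, A[2][2] + B[2][1] = 8 + -3 = 5) = -8 (attained at k = 0)
  C[2][2] = min over k of (A[2][0] + B[0][2] = -5 + -2 = -7, A[2][1] + B[1][2] = 7 + -2 = 5, A[2][2] + B[2][2] = 8 + -5 = 3) = -7 (attained at k = 0)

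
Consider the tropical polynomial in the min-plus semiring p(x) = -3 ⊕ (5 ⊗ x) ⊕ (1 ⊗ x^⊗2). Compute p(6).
p(6) = -3

A tropical monomial a ⊗ x^⊗i evaluates to a + i · x. Evaluating each term at x = 6:
  Term 0 contributes -3 + 0 · 6 = -3
  Term 1 contributes 5 + 1 · 6 = 11
  Term 2 contributes 1 + 2 · 6 = 13
p(6) = ⊕ of these = min[-3, 11, 13] = -3.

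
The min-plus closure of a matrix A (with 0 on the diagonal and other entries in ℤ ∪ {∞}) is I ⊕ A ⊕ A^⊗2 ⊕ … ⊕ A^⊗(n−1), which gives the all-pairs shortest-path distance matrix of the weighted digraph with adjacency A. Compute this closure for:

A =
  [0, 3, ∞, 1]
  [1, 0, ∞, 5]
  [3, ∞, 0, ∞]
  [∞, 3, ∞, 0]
Closure =
  [0, 3, ∞, 1]
  [1, 0, ∞, 2]
  [3, 6, 0, 4]
  [4, 3, ∞, 0]

This is the Floyd-Warshall all-pairs shortest-path computation. For each intermediate vertex k = 0, 1, …, 3, update dist[i][j] ← min(dist[i][j], dist[i][k] + dist[k][j]). The final matrix gives, for each (i, j), the minimum total weight of any directed path from i to j (possibly empty when i = j).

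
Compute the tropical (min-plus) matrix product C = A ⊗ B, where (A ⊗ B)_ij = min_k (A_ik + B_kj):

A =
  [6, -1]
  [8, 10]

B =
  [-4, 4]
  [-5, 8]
A ⊗ B =
  [-6, 7]
  [4, 12]

Apply the min-plus product entry-by-entry:
  C[0][0] = min over k of (A[0][0] + B[0][0] = 6 + -4 = 2, A[0][1] + B[1][0] = -1 + -5 = -6) = -6 (attained at k = 1)
  C[0][1] = min over k of (A[0][0] + B[0][1] = 6 + 4 = 10, A[0][1] + B[1][1] = -1 + 8 = 7) = 7 (attained at k = 1)
  C[1][0] = min over k of (A[1][0] + B[0][0] = 8 + -4 = 4, A[1][1] + B[1][0] = 10 + -5 = 5) = 4 (attained at k = 0)
  C[1][1] = min over k of (A[1][0] + B[0][1] = 8 + 4 = 12, A[1][1] + B[1][1] = 10 + 8 = 18) = 12 (attained at k = 0)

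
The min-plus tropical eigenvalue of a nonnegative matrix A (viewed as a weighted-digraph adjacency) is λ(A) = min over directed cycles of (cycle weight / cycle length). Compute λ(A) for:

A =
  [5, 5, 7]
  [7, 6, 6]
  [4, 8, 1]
λ(A) = 1

Enumerate directed cycles and compute their means (weight / length). Sample:
  cycle 0 → 0: weight = 5, length = 1, mean = 5/1 ≈ 5.000
  cycle 1 → 1: weight = 6, length = 1, mean = 6/1 ≈ 6.000
  cycle 2 → 2: weight = 1, length = 1, mean = 1/1 ≈ 1.000
  cycle 0 → 1 → 0: weight = 12, length = 2, mean = 12/2 ≈ 6.000
  cycle 0 → 2 → 0: weight = 11, length = 2, mean = 11/2 ≈ 5.500
  cycle 1 → 0 → 1: weight = 12, length = 2, mean = 12/2 ≈ 6.000
Minimum mean = 1.000, attained e.g. along the cycle 2 → 2 with weight 1 and length 1. So λ(A) = 1/1 = 1.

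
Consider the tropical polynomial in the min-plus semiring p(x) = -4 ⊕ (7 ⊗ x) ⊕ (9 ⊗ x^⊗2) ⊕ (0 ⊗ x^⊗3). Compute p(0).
p(0) = -4

A tropical monomial a ⊗ x^⊗i evaluates to a + i · x. Evaluating each term at x = 0:
  Term 0 contributes -4 + 0 · 0 = -4
  Term 1 contributes 7 + 1 · 0 = 7
  Term 2 contributes 9 + 2 · 0 = 9
  Term 3 contributes 0 + 3 · 0 = 0
p(0) = ⊕ of these = min[-4, 7, 9, 0] = -4.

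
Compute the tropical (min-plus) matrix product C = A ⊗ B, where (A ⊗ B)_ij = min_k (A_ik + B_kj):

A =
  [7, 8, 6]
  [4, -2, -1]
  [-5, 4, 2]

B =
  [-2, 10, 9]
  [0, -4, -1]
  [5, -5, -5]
A ⊗ B =
  [5, 1, 1]
  [-2, -6, -6]
  [-7, -3, -3]

Apply the min-plus product entry-by-entry:
  C[0][0] = min over k of (A[0][0] + B[0][0] = 7 + -2 = 5, A[0][1] + B[1][0] = 8 + 0 = 8, A[0][2] + B[2][0] = 6 + 5 = 11) = 5 (attained at k = 0)
  C[0][1] = min over k of (A[0][0] + B[0][1] = 7 + 10 = 17, A[0][1] + B[1][1] = 8 + -4 = 4, A[0][2] + B[2][1] = 6 + -5 = 1) = 1 (attained at k = 2)
  C[0][2] = min over k of (A[0][0] + B[0][2] = 7 + 9 = 16, A[0][1] + B[1][2] = 8 + -1 = 7, A[0][2] + B[2][2] = 6 + -5 = 1) = 1 (attained at k = 2)
  C[1][0] = min over k of (A[1][0] + B[0][0] = 4 + -2 = 2, A[1][1] + B[1][0] = -2 + 0 = -2, A[1][2] + B[2][0] = -1 + 5 = 4) = -2 (attained at k = 1)
  C[1][1] = min over k of (A[1][0] + B[0][1] = 4 + 10 = 14, A[1][1] + B[1][1] = -2 + -4 = -6, A[1][2] + B[2][1] = -1 + -5 = -6) = -6 (attained at k = 1)
  C[1][2] = min over k of (A[1][0] + B[0][2] = 4 + 9 = 13, A[1][1] + B[1][2] = -2 + -1 = -3, A[1][2] + B[2][2] = -1 + -5 = -6) = -6 (attained at k = 2)
  C[2][0] = min over k of (A[2][0] + B[0][0] = -5 + -2 = -7, A[2][1] + B[1][0] = 4 + 0 = 4, A[2][2] + B[2][0] = 2 + 5 = 7) = -7 (attained at k = 0)
  C[2][1] = min over k of (A[2][0] + B[0][1] = -5 + 10 = 5, A[2][1] + B[1][1] = 4 + -4 = 0, A[2][2] + B[2][1] = 2 + -5 = -3) = -3 (attained at k = 2)
  C[2][2] = min over k of (A[2][0] + B[0][2] = -5 + 9 = 4, A[2][1] + B[1][2] = 4 + -1 = 3, A[2][2] + B[2][2] = 2 + -5 = -3) = -3 (attained at k = 2)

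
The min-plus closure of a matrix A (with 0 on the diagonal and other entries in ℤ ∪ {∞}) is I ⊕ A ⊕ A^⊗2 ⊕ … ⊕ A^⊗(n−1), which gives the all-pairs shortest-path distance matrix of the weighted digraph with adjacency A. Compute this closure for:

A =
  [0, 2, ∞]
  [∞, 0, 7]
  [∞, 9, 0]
Closure =
  [0, 2, 9]
  [∞, 0, 7]
  [∞, 9, 0]

This is the Floyd-Warshall all-pairs shortest-path computation. For each intermediate vertex k = 0, 1, …, 2, update dist[i][j] ← min(dist[i][j], dist[i][k] + dist[k][j]). The final matrix gives, for each (i, j), the minimum total weight of any directed path from i to j (possibly empty when i = j).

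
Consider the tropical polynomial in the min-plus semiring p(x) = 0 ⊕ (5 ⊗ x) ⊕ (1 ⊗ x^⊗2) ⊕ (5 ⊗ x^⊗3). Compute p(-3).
p(-3) = -5

A tropical monomial a ⊗ x^⊗i evaluates to a + i · x. Evaluating each term at x = -3:
  Term 0 contributes 0 + 0 · -3 = 0
  Term 1 contributes 5 + 1 · -3 = 2
  Term 2 contributes 1 + 2 · -3 = -5
  Term 3 contributes 5 + 3 · -3 = -4
p(-3) = ⊕ of these = min[0, 2, -5, -4] = -5.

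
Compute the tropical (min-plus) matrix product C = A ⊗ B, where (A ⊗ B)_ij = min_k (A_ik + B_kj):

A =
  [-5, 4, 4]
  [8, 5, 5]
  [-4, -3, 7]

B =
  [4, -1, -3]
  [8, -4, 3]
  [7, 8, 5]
A ⊗ B =
  [-1, -6, -8]
  [12, 1, 5]
  [0, -7, -7]

Apply the min-plus product entry-by-entry:
  C[0][0] = min over k of (A[0][0] + B[0][0] = -5 + 4 = -1, A[0][1] + B[1][0] = 4 + 8 = 12, A[0][2] + B[2][0] = 4 + 7 = 11) = -1 (attained at k = 0)
  C[0][1] = min over k of (A[0][0] + B[0][1] = -5 + -1 = -6, A[0][1] + B[1][1] = 4 + -4 = 0, A[0][2] + B[2][1] = 4 + 8 = 12) = -6 (attained at k = 0)
  C[0][2] = min over k of (A[0][0] + B[0][2] = -5 + -3 = -8, A[0][1] + B[1][2] = 4 + 3 = 7, A[0][2] + B[2][2] = 4 + 5 = 9) = -8 (attained at k = 0)
  C[1][0] = min over k of (A[1][0] + B[0][0] = 8 + 4 = 12, A[1][1] + B[1][0] = 5 + 8 = 13, A[1][2] + B[2][0] = 5 + 7 = 12) = 12 (attained at k = 0)
  C[1][1] = min over k of (A[1][0] + B[0][1] = 8 + -1 = 7, A[1][1] + B[1][1] = 5 + -4 = 1, A[1][2] + B[2][1] = 5 + 8 = 13) = 1 (attained at k = 1)
  C[1][2] = min over k of (A[1][0] + B[0][2] = 8 + -3 = 5, A[1][1] + B[1][2] = 5 + 3 = 8, A[1][2] + B[2][2] = 5 + 5 = 10) = 5 (attained at k = 0)
  C[2][0] = min over k of (A[2][0] + B[0][0] = -4 + 4 = 0, A[2][1] + B[1][0] = -3 + 8 = 5, A[2][2] + B[2][0] = 7 + 7 = 14) = 0 (attained at k = 0)
  C[2][1] = min over k of (A[2][0] + B[0][1] = -4 + -1 = -5, A[2][1] + B[1][1] = -3 + -4 = -7, A[2][2] + B[2][1] = 7 + 8 = 15) = -7 (attained at k = 1)
  C[2][2] = min over k of (A[2][0] + B[0][2] = -4 + -3 = -7, A[2][1] + B[1][2] = -3 + 3 = 0, A[2][2] + B[2][2] = 7 + 5 = 12) = -7 (attained at k = 0)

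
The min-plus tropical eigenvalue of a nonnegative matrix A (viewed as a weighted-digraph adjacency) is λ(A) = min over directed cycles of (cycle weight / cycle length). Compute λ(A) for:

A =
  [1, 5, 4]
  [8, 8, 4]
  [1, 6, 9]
λ(A) = 1

Enumerate directed cycles and compute their means (weight / length). Sample:
  cycle 0 → 0: weight = 1, length = 1, mean = 1/1 ≈ 1.000
  cycle 1 → 1: weight = 8, length = 1, mean = 8/1 ≈ 8.000
  cycle 2 → 2: weight = 9, length = 1, mean = 9/1 ≈ 9.000
  cycle 0 → 1 → 0: weight = 13, length = 2, mean = 13/2 ≈ 6.500
  cycle 0 → 2 → 0: weight = 5, length = 2, mean = 5/2 ≈ 2.500
  cycle 1 → 0 → 1: weight = 13, length = 2, mean = 13/2 ≈ 6.500
Minimum mean = 1.000, attained e.g. along the cycle 0 → 0 with weight 1 and length 1. So λ(A) = 1/1 = 1.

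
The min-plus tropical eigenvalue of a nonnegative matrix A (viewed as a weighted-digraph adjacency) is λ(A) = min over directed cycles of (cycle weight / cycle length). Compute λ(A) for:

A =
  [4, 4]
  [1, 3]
λ(A) = 5/2

Enumerate directed cycles and compute their means (weight / length). Sample:
  cycle 0 → 0: weight = 4, length = 1, mean = 4/1 ≈ 4.000
  cycle 1 → 1: weight = 3, length = 1, mean = 3/1 ≈ 3.000
  cycle 0 → 1 → 0: weight = 5, length = 2, mean = 5/2 ≈ 2.500
  cycle 1 → 0 → 1: weight = 5, length = 2, mean = 5/2 ≈ 2.500
Minimum mean = 2.500, attained e.g. along the cycle 0 → 1 → 0 with weight 5 and length 2. So λ(A) = 5/2 = 5/2.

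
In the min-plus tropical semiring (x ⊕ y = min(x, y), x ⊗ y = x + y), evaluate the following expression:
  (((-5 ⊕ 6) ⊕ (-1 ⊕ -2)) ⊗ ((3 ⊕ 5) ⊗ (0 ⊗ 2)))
(((-5 ⊕ 6) ⊕ (-1 ⊕ -2)) ⊗ ((3 ⊕ 5) ⊗ (0 ⊗ 2))) = 0

Expand innermost to outermost. Recall ⊕ takes the minimum of its arguments and ⊗ takes their sum. Working out the expression (((-5 ⊕ 6) ⊕ (-1 ⊕ -2)) ⊗ ((3 ⊕ 5) ⊗ (0 ⊗ 2))) gives 0.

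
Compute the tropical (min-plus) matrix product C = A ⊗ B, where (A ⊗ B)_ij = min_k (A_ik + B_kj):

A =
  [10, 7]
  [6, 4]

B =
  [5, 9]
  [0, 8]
A ⊗ B =
  [7, 15]
  [4, 12]

Apply the min-plus product entry-by-entry:
  C[0][0] = min over k of (A[0][0] + B[0][0] = 10 + 5 = 15, A[0][1] + B[1][0] = 7 + 0 = 7) = 7 (attained at k = 1)
  C[0][1] = min over k of (A[0][0] + B[0][1] = 10 + 9 = 19, A[0][1] + B[1][1] = 7 + 8 = 15) = 15 (attained at k = 1)
  C[1][0] = min over k of (A[1][0] + B[0][0] = 6 + 5 = 11, A[1][1] + B[1][0] = 4 + 0 = 4) = 4 (attained at k = 1)
  C[1][1] = min over k of (A[1][0] + B[0][1] = 6 + 9 = 15, A[1][1] + B[1][1] = 4 + 8 = 12) = 12 (attained at k = 1)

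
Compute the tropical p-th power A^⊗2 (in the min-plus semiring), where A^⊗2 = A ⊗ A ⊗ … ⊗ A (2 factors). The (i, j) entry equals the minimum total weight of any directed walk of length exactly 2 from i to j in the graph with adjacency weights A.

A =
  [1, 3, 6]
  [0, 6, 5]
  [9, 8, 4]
A^⊗2 =
  [2, 4, 7]
  [1, 3, 6]
  [8, 12, 8]

Each entry (A^⊗2)_ij equals the minimum over all length-2 walks i = v_0 → v_1 → … → v_2 = j of Σ_t A[v_t][v_{t+1}]. For example, for (i, j) = (0, 2) we minimise over 3 possible intermediate vertex sequences; the minimum is 7, attained along the walk 0 → 0 → 2.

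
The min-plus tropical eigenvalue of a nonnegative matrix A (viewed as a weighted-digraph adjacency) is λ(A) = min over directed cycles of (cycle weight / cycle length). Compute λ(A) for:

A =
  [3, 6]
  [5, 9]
λ(A) = 3

Enumerate directed cycles and compute their means (weight / length). Sample:
  cycle 0 → 0: weight = 3, length = 1, mean = 3/1 ≈ 3.000
  cycle 1 → 1: weight = 9, length = 1, mean = 9/1 ≈ 9.000
  cycle 0 → 1 → 0: weight = 11, length = 2, mean = 11/2 ≈ 5.500
  cycle 1 → 0 → 1: weight = 11, length = 2, mean = 11/2 ≈ 5.500
Minimum mean = 3.000, attained e.g. along the cycle 0 → 0 with weight 3 and length 1. So λ(A) = 3/1 = 3.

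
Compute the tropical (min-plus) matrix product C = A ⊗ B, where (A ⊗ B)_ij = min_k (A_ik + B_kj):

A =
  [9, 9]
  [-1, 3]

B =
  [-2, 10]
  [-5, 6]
A ⊗ B =
  [4, 15]
  [-3, 9]

Apply the min-plus product entry-by-entry:
  C[0][0] = min over k of (A[0][0] + B[0][0] = 9 + -2 = 7, A[0][1] + B[1][0] = 9 + -5 = 4) = 4 (attained at k = 1)
  C[0][1] = min over k of (A[0][0] + B[0][1] = 9 + 10 = 19, A[0][1] + B[1][1] = 9 + 6 = 15) = 15 (attained at k = 1)
  C[1][0] = min over k of (A[1][0] + B[0][0] = -1 + -2 = -3, A[1][1] + B[1][0] = 3 + -5 = -2) = -3 (attained at k = 0)
  C[1][1] = min over k of (A[1][0] + B[0][1] = -1 + 10 = 9, A[1][1] + B[1][1] = 3 + 6 = 9) = 9 (attained at k = 0)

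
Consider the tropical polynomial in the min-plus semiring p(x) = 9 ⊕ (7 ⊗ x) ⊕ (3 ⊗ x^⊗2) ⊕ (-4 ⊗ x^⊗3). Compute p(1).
p(1) = -1

A tropical monomial a ⊗ x^⊗i evaluates to a + i · x. Evaluating each term at x = 1:
  Term 0 contributes 9 + 0 · 1 = 9
  Term 1 contributes 7 + 1 · 1 = 8
  Term 2 contributes 3 + 2 · 1 = 5
  Term 3 contributes -4 + 3 · 1 = -1
p(1) = ⊕ of these = min[9, 8, 5, -1] = -1.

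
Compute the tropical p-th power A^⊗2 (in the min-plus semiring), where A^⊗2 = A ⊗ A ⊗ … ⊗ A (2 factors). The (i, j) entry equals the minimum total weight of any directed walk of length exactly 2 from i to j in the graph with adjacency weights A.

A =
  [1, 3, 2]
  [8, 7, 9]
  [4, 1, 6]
A^⊗2 =
  [2, 3, 3]
  [9, 10, 10]
  [5, 7, 6]

Each entry (A^⊗2)_ij equals the minimum over all length-2 walks i = v_0 → v_1 → … → v_2 = j of Σ_t A[v_t][v_{t+1}]. For example, for (i, j) = (0, 2) we minimise over 3 possible intermediate vertex sequences; the minimum is 3, attained along the walk 0 → 0 → 2.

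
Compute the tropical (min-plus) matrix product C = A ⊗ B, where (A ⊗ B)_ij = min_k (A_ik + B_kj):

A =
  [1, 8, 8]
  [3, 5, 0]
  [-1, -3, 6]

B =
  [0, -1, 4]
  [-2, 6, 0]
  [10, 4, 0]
A ⊗ B =
  [1, 0, 5]
  [3, 2, 0]
  [-5, -2, -3]

Apply the min-plus product entry-by-entry:
  C[0][0] = min over k of (A[0][0] + B[0][0] = 1 + 0 = 1, A[0][1] + B[1][0] = 8 + -2 = 6, A[0][2] + B[2][0] = 8 + 10 = 18) = 1 (attained at k = 0)
  C[0][1] = min over k of (A[0][0] + B[0][1] = 1 + -1 = 0, A[0][1] + B[1][1] = 8 + 6 = 14, A[0][2] + B[2][1] = 8 + 4 = 12) = 0 (attained at k = 0)
  C[0][2] = min over k of (A[0][0] + B[0][2] = 1 + 4 = 5, A[0][1] + B[1][2] = 8 + 0 = 8, A[0][2] + B[2][2] = 8 + 0 = 8) = 5 (attained at k = 0)
  C[1][0] = min over k of (A[1][0] + B[0][0] = 3 + 0 = 3, A[1][1] + B[1][0] = 5 + -2 = 3, A[1][2] + B[2][0] = 0 + 10 = 10) = 3 (attained at k = 0)
  C[1][1] = min over k of (A[1][0] + B[0][1] = 3 + -1 = 2, A[1][1] + B[1][1] = 5 + 6 = 11, A[1][2] + B[2][1] = 0 + 4 = 4) = 2 (attained at k = 0)
  C[1][2] = min over k of (A[1][0] + B[0][2] = 3 + 4 = 7, A[1][1] + B[1][2] = 5 + 0 = 5, A[1][2] + B[2][2] = 0 + 0 = 0) = 0 (attained at k = 2)
  C[2][0] = min over k of (A[2][0] + B[0][0] = -1 + 0 = -1, A[2][1] + B[1][0] = -3 + -2 = -5, A[2][2] + B[2][0] = 6 + 10 = 16) = -5 (attained at k = 1)
  C[2][1] = min over k of (A[2][0] + B[0][1] = -1 + -1 = -2, A[2][1] + B[1][1] = -3 + 6 = 3, A[2][2] + B[2][1] = 6 + 4 = 10) = -2 (attained at k = 0)
  C[2][2] = min over k of (A[2][0] + B[0][2] = -1 + 4 = 3, A[2][1] + B[1][2] = -3 + 0 = -3, A[2][2] + B[2][2] = 6 + 0 = 6) = -3 (attained at k = 1)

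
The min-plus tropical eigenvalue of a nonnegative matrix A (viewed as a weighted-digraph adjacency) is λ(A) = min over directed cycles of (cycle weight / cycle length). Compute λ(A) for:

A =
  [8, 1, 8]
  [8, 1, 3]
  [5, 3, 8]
λ(A) = 1

Enumerate directed cycles and compute their means (weight / length). Sample:
  cycle 0 → 0: weight = 8, length = 1, mean = 8/1 ≈ 8.000
  cycle 1 → 1: weight = 1, length = 1, mean = 1/1 ≈ 1.000
  cycle 2 → 2: weight = 8, length = 1, mean = 8/1 ≈ 8.000
  cycle 0 → 1 → 0: weight = 9, length = 2, mean = 9/2 ≈ 4.500
  cycle 0 → 2 → 0: weight = 13, length = 2, mean = 13/2 ≈ 6.500
  cycle 1 → 0 → 1: weight = 9, length = 2, mean = 9/2 ≈ 4.500
Minimum mean = 1.000, attained e.g. along the cycle 1 → 1 with weight 1 and length 1. So λ(A) = 1/1 = 1.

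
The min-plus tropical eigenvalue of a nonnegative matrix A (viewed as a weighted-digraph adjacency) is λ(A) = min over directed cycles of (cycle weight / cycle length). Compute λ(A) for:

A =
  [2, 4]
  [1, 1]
λ(A) = 1

Enumerate directed cycles and compute their means (weight / length). Sample:
  cycle 0 → 0: weight = 2, length = 1, mean = 2/1 ≈ 2.000
  cycle 1 → 1: weight = 1, length = 1, mean = 1/1 ≈ 1.000
  cycle 0 → 1 → 0: weight = 5, length = 2, mean = 5/2 ≈ 2.500
  cycle 1 → 0 → 1: weight = 5, length = 2, mean = 5/2 ≈ 2.500
Minimum mean = 1.000, attained e.g. along the cycle 1 → 1 with weight 1 and length 1. So λ(A) = 1/1 = 1.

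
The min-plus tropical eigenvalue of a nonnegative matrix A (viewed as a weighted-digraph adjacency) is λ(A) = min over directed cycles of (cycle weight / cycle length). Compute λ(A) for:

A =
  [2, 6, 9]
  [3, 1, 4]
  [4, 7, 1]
λ(A) = 1

Enumerate directed cycles and compute their means (weight / length). Sample:
  cycle 0 → 0: weight = 2, length = 1, mean = 2/1 ≈ 2.000
  cycle 1 → 1: weight = 1, length = 1, mean = 1/1 ≈ 1.000
  cycle 2 → 2: weight = 1, length = 1, mean = 1/1 ≈ 1.000
  cycle 0 → 1 → 0: weight = 9, length = 2, mean = 9/2 ≈ 4.500
  cycle 0 → 2 → 0: weight = 13, length = 2, mean = 13/2 ≈ 6.500
  cycle 1 → 0 → 1: weight = 9, length = 2, mean = 9/2 ≈ 4.500
Minimum mean = 1.000, attained e.g. along the cycle 1 → 1 with weight 1 and length 1. So λ(A) = 1/1 = 1.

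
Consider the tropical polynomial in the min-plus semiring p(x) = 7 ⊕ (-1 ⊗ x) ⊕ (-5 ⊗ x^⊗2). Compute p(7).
p(7) = 6

A tropical monomial a ⊗ x^⊗i evaluates to a + i · x. Evaluating each term at x = 7:
  Term 0 contributes 7 + 0 · 7 = 7
  Term 1 contributes -1 + 1 · 7 = 6
  Term 2 contributes -5 + 2 · 7 = 9
p(7) = ⊕ of these = min[7, 6, 9] = 6.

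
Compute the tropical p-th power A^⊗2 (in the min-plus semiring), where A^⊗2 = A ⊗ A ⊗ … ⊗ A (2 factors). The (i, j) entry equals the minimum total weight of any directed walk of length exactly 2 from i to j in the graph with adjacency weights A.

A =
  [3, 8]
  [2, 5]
A^⊗2 =
  [6, 11]
  [5, 10]

Each entry (A^⊗2)_ij equals the minimum over all length-2 walks i = v_0 → v_1 → … → v_2 = j of Σ_t A[v_t][v_{t+1}]. For example, for (i, j) = (0, 1) we minimise over 2 possible intermediate vertex sequences; the minimum is 11, attained along the walk 0 → 0 → 1.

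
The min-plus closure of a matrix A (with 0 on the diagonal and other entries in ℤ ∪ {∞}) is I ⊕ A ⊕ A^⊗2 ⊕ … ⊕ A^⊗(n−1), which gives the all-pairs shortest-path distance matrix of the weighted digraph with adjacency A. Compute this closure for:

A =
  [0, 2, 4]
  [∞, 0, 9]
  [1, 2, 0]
Closure =
  [0, 2, 4]
  [10, 0, 9]
  [1, 2, 0]

This is the Floyd-Warshall all-pairs shortest-path computation. For each intermediate vertex k = 0, 1, …, 2, update dist[i][j] ← min(dist[i][j], dist[i][k] + dist[k][j]). The final matrix gives, for each (i, j), the minimum total weight of any directed path from i to j (possibly empty when i = j).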